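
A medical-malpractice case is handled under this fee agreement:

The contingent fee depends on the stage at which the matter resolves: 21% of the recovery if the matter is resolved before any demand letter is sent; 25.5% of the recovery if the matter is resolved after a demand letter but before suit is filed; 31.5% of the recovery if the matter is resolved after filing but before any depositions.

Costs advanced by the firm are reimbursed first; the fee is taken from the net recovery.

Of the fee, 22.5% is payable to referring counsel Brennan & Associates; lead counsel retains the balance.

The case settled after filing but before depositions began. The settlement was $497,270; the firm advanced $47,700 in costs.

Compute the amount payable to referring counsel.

Fee base (net of costs): $497,270 − $47,700 = $449,570
The matter settled after filing but before depositions began, so the 31.5% rate applies.
$449,570 × 31.5% = $141,614.55
Referral share: 22.5% of $141,614.55 = $31,863.27; lead counsel retains $141,614.55 − $31,863.27 = $109,751.28.

$31,863.27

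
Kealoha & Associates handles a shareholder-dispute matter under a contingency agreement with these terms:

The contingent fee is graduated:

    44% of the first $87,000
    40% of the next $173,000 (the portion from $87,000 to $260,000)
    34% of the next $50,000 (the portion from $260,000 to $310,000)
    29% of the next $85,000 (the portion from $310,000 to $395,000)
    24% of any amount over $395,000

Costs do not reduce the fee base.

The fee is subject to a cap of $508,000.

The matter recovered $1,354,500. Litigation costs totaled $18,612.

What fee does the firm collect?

$379,410.00

Fee base is the gross recovery, $1,354,500; costs are reimbursed separately.
First $87,000 at 44% = $38,280.00
Next $173,000 at 40% = $69,200.00
Next $50,000 at 34% = $17,000.00
Next $85,000 at 29% = $24,650.00
Remaining $959,500 at 24% = $230,280.00
Fee: $38,280.00 + $69,200.00 + $17,000.00 + $24,650.00 + $230,280.00 = $379,410.00
$379,410.00 is under the $508,000 cap.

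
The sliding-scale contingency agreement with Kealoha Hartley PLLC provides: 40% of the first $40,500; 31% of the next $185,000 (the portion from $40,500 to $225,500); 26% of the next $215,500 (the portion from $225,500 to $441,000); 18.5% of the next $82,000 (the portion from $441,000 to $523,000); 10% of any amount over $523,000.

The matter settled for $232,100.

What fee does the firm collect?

$75,266.00

First $40,500 at 40% = $16,200.00
Next $185,000 at 31% = $57,350.00
Remaining $6,600 at 26% = $1,716.00
Fee: $16,200.00 + $57,350.00 + $1,716.00 = $75,266.00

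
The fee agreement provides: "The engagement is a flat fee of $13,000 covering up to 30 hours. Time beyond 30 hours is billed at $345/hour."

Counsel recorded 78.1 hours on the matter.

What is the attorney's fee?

Flat fee: $13,000.00
Excess hours: 78.1 − 30 = 48.1
Overrun: 48.1 × $345 = $16,594.50
Total: $13,000.00 + $16,594.50 = $29,594.50

$29,594.50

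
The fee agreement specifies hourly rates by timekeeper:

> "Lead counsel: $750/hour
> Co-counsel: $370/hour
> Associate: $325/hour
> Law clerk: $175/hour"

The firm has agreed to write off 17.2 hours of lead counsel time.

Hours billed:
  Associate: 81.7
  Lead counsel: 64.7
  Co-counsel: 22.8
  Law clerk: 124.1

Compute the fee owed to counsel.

$92,331.00

Lead counsel: 64.7 × $750 = $48,525.00
Co-counsel: 22.8 × $370 = $8,436.00
Associate: 81.7 × $325 = $26,552.50
Law clerk: 124.1 × $175 = $21,717.50
Subtotal: $105,231.00
Write-off: 17.2 × $750 = $12,900.00
Total: $105,231.00 − $12,900.00 = $92,331.00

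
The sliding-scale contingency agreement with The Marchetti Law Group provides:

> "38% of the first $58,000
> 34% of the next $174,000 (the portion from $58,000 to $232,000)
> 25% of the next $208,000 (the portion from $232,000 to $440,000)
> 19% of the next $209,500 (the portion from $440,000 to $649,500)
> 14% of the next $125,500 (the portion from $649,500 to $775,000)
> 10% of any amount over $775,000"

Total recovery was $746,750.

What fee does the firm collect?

$186,620.00

First $58,000 at 38% = $22,040.00
Next $174,000 at 34% = $59,160.00
Next $208,000 at 25% = $52,000.00
Next $209,500 at 19% = $39,805.00
Remaining $97,250 at 14% = $13,615.00
Fee: $22,040.00 + $59,160.00 + $52,000.00 + $39,805.00 + $13,615.00 = $186,620.00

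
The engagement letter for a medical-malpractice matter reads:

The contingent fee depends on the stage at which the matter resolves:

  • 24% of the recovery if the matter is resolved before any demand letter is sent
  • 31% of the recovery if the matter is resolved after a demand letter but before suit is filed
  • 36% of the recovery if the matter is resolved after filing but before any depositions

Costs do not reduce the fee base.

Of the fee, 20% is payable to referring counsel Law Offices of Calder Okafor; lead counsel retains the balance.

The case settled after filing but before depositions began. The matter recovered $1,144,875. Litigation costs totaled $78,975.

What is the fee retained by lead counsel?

Fee base is the gross recovery, $1,144,875; costs are reimbursed separately.
The matter settled after filing but before depositions began, so the 36% rate applies.
$1,144,875 × 36% = $412,155.00
Referral share: 20% of $412,155.00 = $82,431.00; lead counsel retains $412,155.00 − $82,431.00 = $329,724.00.

$329,724.00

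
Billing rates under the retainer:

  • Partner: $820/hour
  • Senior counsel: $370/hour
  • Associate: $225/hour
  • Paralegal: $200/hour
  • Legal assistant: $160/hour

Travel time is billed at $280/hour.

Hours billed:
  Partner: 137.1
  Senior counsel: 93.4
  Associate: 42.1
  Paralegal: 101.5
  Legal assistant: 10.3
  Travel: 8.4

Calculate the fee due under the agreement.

$180,752.50

Partner: 137.1 × $820 = $112,422.00
Senior counsel: 93.4 × $370 = $34,558.00
Associate: 42.1 × $225 = $9,472.50
Paralegal: 101.5 × $200 = $20,300.00
Legal assistant: 10.3 × $160 = $1,648.00
Subtotal: $112,422.00 + $34,558.00 + $9,472.50 + $20,300.00 + $1,648.00 = $178,400.50
Travel: 8.4 × $280 = $2,352.00
Total: $178,400.50 + $2,352.00 = $180,752.50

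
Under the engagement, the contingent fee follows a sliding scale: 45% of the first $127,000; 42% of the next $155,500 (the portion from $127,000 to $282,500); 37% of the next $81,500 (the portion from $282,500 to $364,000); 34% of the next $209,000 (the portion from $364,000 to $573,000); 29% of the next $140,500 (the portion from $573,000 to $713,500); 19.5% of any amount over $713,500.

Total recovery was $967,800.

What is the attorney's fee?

$314,008.50

First $127,000 at 45% = $57,150.00
Next $155,500 at 42% = $65,310.00
Next $81,500 at 37% = $30,155.00
Next $209,000 at 34% = $71,060.00
Next $140,500 at 29% = $40,745.00
Remaining $254,300 at 19.5% = $49,588.50
Fee: $57,150.00 + $65,310.00 + $30,155.00 + $71,060.00 + $40,745.00 + $49,588.50 = $314,008.50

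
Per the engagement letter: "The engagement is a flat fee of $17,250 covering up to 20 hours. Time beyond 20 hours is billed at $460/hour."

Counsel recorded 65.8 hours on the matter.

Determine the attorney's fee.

$38,318.00

Flat fee: $17,250.00
Excess hours: 65.8 − 20 = 45.8
Overrun: 45.8 × $460 = $21,068.00
Total: $17,250.00 + $21,068.00 = $38,318.00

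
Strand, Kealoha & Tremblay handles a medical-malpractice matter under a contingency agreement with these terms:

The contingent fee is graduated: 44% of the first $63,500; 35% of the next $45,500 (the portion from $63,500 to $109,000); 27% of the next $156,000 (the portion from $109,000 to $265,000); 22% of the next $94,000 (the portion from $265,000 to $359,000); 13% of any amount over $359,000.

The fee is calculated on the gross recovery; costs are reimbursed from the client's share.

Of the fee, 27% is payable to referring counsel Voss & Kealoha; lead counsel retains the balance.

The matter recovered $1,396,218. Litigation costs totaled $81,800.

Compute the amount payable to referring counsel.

$65,205.90

Fee base is the gross recovery, $1,396,218; costs are reimbursed separately.
First $63,500 at 44% = $27,940.00
Next $45,500 at 35% = $15,925.00
Next $156,000 at 27% = $42,120.00
Next $94,000 at 22% = $20,680.00
Remaining $1,037,218 at 13% = $134,838.34
Fee: $27,940.00 + $15,925.00 + $42,120.00 + $20,680.00 + $134,838.34 = $241,503.34
Referral share: 27% of $241,503.34 = $65,205.90; lead counsel retains $241,503.34 − $65,205.90 = $176,297.44.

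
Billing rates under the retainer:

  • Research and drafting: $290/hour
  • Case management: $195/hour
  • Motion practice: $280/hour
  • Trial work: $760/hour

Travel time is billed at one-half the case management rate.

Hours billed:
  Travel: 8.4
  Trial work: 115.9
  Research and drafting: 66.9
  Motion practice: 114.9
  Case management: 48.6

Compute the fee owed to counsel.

$149,953.00

Research and drafting: 66.9 × $290 = $19,401.00
Case management: 48.6 × $195 = $9,477.00
Motion practice: 114.9 × $280 = $32,172.00
Trial work: 115.9 × $760 = $88,084.00
Subtotal: $19,401.00 + $9,477.00 + $32,172.00 + $88,084.00 = $149,134.00
Travel: 8.4 × ($195 ÷ 2) = 8.4 × $97.50 = $819.00
Total: $149,134.00 + $819.00 = $149,953.00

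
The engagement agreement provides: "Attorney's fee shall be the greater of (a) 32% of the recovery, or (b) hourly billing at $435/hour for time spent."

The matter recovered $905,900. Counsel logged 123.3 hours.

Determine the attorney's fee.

$289,888.00

(a) 32% of $905,900 = $289,888.00
(b) 123.3 × $435 = $53,635.50
The greater is (a): $289,888.00.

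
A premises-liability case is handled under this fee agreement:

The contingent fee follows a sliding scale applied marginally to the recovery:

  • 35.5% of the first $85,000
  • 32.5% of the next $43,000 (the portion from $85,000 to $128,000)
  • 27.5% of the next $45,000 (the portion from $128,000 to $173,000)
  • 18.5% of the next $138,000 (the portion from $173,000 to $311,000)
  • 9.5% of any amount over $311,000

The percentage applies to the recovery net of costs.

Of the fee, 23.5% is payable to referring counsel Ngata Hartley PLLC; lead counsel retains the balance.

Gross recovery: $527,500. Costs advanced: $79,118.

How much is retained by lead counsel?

$72,756.31

Fee base (net of costs): $527,500 − $79,118 = $448,382
First $85,000 at 35.5% = $30,175.00
Next $43,000 at 32.5% = $13,975.00
Next $45,000 at 27.5% = $12,375.00
Next $138,000 at 18.5% = $25,530.00
Remaining $137,382 at 9.5% = $13,051.29
Fee: $30,175.00 + $13,975.00 + $12,375.00 + $25,530.00 + $13,051.29 = $95,106.29
Referral share: 23.5% of $95,106.29 = $22,349.98; lead counsel retains $95,106.29 − $22,349.98 = $72,756.31.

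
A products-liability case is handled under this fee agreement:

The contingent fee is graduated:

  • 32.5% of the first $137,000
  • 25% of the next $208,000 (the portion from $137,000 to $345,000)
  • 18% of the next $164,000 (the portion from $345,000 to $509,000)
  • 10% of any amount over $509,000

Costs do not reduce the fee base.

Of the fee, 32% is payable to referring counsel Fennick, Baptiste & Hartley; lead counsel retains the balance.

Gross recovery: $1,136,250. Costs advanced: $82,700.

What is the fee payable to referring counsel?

Fee base is the gross recovery, $1,136,250; costs are reimbursed separately.
First $137,000 at 32.5% = $44,525.00
Next $208,000 at 25% = $52,000.00
Next $164,000 at 18% = $29,520.00
Remaining $627,250 at 10% = $62,725.00
Fee: $44,525.00 + $52,000.00 + $29,520.00 + $62,725.00 = $188,770.00
Referral share: 32% of $188,770.00 = $60,406.40; lead counsel retains $188,770.00 − $60,406.40 = $128,363.60.

$60,406.40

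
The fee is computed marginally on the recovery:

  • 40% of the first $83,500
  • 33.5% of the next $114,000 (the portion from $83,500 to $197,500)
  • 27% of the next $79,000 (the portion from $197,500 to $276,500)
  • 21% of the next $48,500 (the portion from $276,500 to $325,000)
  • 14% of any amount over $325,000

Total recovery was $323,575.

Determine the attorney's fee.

First $83,500 at 40% = $33,400.00
Next $114,000 at 33.5% = $38,190.00
Next $79,000 at 27% = $21,330.00
Remaining $47,075 at 21% = $9,885.75
Fee: $33,400.00 + $38,190.00 + $21,330.00 + $9,885.75 = $102,805.75

$102,805.75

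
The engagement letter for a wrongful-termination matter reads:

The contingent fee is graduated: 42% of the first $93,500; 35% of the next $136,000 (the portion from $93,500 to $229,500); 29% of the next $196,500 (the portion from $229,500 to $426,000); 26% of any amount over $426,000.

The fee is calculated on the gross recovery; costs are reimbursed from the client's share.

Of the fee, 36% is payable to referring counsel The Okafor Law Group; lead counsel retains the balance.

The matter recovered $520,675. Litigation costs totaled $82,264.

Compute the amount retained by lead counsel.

$107,821.12

Fee base is the gross recovery, $520,675; costs are reimbursed separately.
First $93,500 at 42% = $39,270.00
Next $136,000 at 35% = $47,600.00
Next $196,500 at 29% = $56,985.00
Remaining $94,675 at 26% = $24,615.50
Fee: $39,270.00 + $47,600.00 + $56,985.00 + $24,615.50 = $168,470.50
Referral share: 36% of $168,470.50 = $60,649.38; lead counsel retains $168,470.50 − $60,649.38 = $107,821.12.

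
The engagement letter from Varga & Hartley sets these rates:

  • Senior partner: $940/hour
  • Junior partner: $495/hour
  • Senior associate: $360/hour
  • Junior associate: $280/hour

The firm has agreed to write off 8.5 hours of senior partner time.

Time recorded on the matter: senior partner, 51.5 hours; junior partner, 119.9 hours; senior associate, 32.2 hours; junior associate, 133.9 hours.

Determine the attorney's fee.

Senior partner: 51.5 × $940 = $48,410.00
Junior partner: 119.9 × $495 = $59,350.50
Senior associate: 32.2 × $360 = $11,592.00
Junior associate: 133.9 × $280 = $37,492.00
Subtotal: $156,844.50
Write-off: 8.5 × $940 = $7,990.00
Total: $156,844.50 − $7,990.00 = $148,854.50

$148,854.50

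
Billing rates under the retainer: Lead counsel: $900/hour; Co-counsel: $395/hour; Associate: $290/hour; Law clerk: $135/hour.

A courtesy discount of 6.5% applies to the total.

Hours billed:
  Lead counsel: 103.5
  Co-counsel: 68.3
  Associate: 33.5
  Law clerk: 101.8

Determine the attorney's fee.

$134,253.38

Lead counsel: 103.5 × $900 = $93,150.00
Co-counsel: 68.3 × $395 = $26,978.50
Associate: 33.5 × $290 = $9,715.00
Law clerk: 101.8 × $135 = $13,743.00
Subtotal: $143,586.50
Less 6.5% discount: −$9,333.12
Total: $143,586.50 − $9,333.12 = $134,253.38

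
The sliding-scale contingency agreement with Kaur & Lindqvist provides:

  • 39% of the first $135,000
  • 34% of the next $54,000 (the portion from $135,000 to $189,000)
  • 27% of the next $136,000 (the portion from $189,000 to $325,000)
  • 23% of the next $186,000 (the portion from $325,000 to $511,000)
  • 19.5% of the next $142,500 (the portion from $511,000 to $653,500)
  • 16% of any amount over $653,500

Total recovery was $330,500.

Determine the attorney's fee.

$108,995.00

First $135,000 at 39% = $52,650.00
Next $54,000 at 34% = $18,360.00
Next $136,000 at 27% = $36,720.00
Remaining $5,500 at 23% = $1,265.00
Fee: $52,650.00 + $18,360.00 + $36,720.00 + $1,265.00 = $108,995.00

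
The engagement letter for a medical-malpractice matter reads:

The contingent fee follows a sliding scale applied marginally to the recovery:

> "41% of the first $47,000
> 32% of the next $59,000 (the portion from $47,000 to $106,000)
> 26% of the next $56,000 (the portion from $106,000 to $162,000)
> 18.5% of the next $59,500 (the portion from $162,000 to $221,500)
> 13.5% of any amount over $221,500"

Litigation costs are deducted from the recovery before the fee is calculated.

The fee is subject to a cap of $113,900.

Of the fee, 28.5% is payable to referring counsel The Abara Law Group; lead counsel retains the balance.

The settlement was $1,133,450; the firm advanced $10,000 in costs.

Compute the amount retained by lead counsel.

$81,438.50

Fee base (net of costs): $1,133,450 − $10,000 = $1,123,450
First $47,000 at 41% = $19,270.00
Next $59,000 at 32% = $18,880.00
Next $56,000 at 26% = $14,560.00
Next $59,500 at 18.5% = $11,007.50
Remaining $901,950 at 13.5% = $121,763.25
Fee: $19,270.00 + $18,880.00 + $14,560.00 + $11,007.50 + $121,763.25 = $185,480.75
$185,480.75 exceeds the $113,900 cap, so the fee is capped at $113,900.00.
Referral share: 28.5% of $113,900.00 = $32,461.50; lead counsel retains $113,900.00 − $32,461.50 = $81,438.50.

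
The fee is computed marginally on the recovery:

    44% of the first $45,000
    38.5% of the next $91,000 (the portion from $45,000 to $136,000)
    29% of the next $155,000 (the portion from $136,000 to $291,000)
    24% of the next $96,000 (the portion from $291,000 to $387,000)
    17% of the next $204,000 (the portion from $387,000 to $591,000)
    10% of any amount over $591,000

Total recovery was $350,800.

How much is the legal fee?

First $45,000 at 44% = $19,800.00
Next $91,000 at 38.5% = $35,035.00
Next $155,000 at 29% = $44,950.00
Remaining $59,800 at 24% = $14,352.00
Fee: $19,800.00 + $35,035.00 + $44,950.00 + $14,352.00 = $114,137.00

$114,137.00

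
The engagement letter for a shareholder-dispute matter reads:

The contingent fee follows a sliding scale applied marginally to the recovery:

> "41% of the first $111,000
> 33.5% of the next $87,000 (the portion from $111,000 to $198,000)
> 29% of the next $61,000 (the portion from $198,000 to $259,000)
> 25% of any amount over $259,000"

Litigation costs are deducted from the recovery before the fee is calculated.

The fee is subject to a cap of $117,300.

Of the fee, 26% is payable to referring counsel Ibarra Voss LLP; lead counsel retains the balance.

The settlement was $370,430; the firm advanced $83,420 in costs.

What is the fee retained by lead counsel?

$73,517.15

Fee base (net of costs): $370,430 − $83,420 = $287,010
First $111,000 at 41% = $45,510.00
Next $87,000 at 33.5% = $29,145.00
Next $61,000 at 29% = $17,690.00
Remaining $28,010 at 25% = $7,002.50
Fee: $45,510.00 + $29,145.00 + $17,690.00 + $7,002.50 = $99,347.50
$99,347.50 is under the $117,300 cap.
Referral share: 26% of $99,347.50 = $25,830.35; lead counsel retains $99,347.50 − $25,830.35 = $73,517.15.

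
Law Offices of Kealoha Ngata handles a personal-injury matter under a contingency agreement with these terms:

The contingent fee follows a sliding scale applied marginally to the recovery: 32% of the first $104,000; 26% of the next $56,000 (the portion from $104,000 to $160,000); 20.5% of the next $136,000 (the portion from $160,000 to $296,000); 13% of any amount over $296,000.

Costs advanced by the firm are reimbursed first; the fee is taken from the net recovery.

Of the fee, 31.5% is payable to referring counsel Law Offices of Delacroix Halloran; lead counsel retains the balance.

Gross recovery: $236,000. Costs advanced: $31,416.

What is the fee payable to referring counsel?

$17,948.61

Fee base (net of costs): $236,000 − $31,416 = $204,584
First $104,000 at 32% = $33,280.00
Next $56,000 at 26% = $14,560.00
Remaining $44,584 at 20.5% = $9,139.72
Fee: $33,280.00 + $14,560.00 + $9,139.72 = $56,979.72
Referral share: 31.5% of $56,979.72 = $17,948.61; lead counsel retains $56,979.72 − $17,948.61 = $39,031.11.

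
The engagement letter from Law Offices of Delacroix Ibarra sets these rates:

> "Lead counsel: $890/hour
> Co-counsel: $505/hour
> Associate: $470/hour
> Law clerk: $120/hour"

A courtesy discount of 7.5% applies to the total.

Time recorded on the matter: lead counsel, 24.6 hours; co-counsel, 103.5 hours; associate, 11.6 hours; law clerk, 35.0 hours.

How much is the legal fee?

Lead counsel: 24.6 × $890 = $21,894.00
Co-counsel: 103.5 × $505 = $52,267.50
Associate: 11.6 × $470 = $5,452.00
Law clerk: 35.0 × $120 = $4,200.00
Subtotal: $83,813.50
Less 7.5% discount: −$6,286.01
Total: $83,813.50 − $6,286.01 = $77,527.49

$77,527.49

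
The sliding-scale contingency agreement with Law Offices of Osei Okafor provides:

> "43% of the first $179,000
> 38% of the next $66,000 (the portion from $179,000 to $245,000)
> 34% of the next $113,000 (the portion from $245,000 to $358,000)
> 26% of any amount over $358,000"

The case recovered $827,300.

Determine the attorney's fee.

First $179,000 at 43% = $76,970.00
Next $66,000 at 38% = $25,080.00
Next $113,000 at 34% = $38,420.00
Remaining $469,300 at 26% = $122,018.00
Fee: $76,970.00 + $25,080.00 + $38,420.00 + $122,018.00 = $262,488.00

$262,488.00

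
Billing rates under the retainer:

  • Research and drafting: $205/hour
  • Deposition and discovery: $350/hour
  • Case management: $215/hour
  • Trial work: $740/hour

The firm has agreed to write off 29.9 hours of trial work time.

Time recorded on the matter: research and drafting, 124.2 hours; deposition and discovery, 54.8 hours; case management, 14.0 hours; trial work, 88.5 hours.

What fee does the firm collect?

$91,015.00

Research and drafting: 124.2 × $205 = $25,461.00
Deposition and discovery: 54.8 × $350 = $19,180.00
Case management: 14.0 × $215 = $3,010.00
Trial work: 88.5 × $740 = $65,490.00
Subtotal: $113,141.00
Write-off: 29.9 × $740 = $22,126.00
Total: $113,141.00 − $22,126.00 = $91,015.00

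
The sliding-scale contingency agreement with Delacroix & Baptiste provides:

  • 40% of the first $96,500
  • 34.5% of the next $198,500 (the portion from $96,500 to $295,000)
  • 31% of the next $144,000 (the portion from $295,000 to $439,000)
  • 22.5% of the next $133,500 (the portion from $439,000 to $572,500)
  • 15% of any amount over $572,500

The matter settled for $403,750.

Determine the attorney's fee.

$140,795.00

First $96,500 at 40% = $38,600.00
Next $198,500 at 34.5% = $68,482.50
Remaining $108,750 at 31% = $33,712.50
Fee: $38,600.00 + $68,482.50 + $33,712.50 = $140,795.00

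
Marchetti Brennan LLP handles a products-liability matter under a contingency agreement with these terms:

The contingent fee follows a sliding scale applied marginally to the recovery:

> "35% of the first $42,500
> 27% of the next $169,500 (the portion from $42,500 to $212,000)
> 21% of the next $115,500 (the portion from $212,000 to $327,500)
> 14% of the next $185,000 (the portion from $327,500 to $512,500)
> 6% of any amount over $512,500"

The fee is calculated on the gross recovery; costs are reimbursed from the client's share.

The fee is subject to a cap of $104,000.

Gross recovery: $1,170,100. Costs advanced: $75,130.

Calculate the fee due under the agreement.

Fee base is the gross recovery, $1,170,100; costs are reimbursed separately.
First $42,500 at 35% = $14,875.00
Next $169,500 at 27% = $45,765.00
Next $115,500 at 21% = $24,255.00
Next $185,000 at 14% = $25,900.00
Remaining $657,600 at 6% = $39,456.00
Fee: $14,875.00 + $45,765.00 + $24,255.00 + $25,900.00 + $39,456.00 = $150,251.00
$150,251.00 exceeds the $104,000 cap, so the fee is capped at $104,000.00.

$104,000.00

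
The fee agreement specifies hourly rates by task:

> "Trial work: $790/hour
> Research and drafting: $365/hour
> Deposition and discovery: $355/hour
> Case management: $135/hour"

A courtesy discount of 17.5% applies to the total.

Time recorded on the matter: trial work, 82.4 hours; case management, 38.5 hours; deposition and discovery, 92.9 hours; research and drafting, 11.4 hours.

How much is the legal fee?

$88,633.05

Trial work: 82.4 × $790 = $65,096.00
Research and drafting: 11.4 × $365 = $4,161.00
Deposition and discovery: 92.9 × $355 = $32,979.50
Case management: 38.5 × $135 = $5,197.50
Subtotal: $107,434.00
Less 17.5% discount: −$18,800.95
Total: $107,434.00 − $18,800.95 = $88,633.05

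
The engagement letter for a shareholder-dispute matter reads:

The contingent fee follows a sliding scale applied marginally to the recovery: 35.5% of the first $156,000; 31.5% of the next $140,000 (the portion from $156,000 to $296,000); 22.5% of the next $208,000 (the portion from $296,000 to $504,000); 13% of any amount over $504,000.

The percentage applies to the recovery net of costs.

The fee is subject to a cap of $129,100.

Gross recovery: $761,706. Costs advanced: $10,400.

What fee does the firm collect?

Fee base (net of costs): $761,706 − $10,400 = $751,306
First $156,000 at 35.5% = $55,380.00
Next $140,000 at 31.5% = $44,100.00
Next $208,000 at 22.5% = $46,800.00
Remaining $247,306 at 13% = $32,149.78
Fee: $55,380.00 + $44,100.00 + $46,800.00 + $32,149.78 = $178,429.78
$178,429.78 exceeds the $129,100 cap, so the fee is capped at $129,100.00.

$129,100.00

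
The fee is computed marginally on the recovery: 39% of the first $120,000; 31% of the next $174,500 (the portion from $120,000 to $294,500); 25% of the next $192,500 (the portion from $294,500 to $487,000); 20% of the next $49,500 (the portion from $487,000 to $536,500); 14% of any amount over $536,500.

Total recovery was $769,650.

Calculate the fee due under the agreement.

$191,561.00

First $120,000 at 39% = $46,800.00
Next $174,500 at 31% = $54,095.00
Next $192,500 at 25% = $48,125.00
Next $49,500 at 20% = $9,900.00
Remaining $233,150 at 14% = $32,641.00
Fee: $46,800.00 + $54,095.00 + $48,125.00 + $9,900.00 + $32,641.00 = $191,561.00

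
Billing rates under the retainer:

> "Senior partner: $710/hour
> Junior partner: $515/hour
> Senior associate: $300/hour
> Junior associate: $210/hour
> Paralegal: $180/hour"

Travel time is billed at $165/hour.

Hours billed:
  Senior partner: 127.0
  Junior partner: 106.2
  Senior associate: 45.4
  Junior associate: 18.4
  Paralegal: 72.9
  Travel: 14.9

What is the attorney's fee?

$177,927.50

Senior partner: 127.0 × $710 = $90,170.00
Junior partner: 106.2 × $515 = $54,693.00
Senior associate: 45.4 × $300 = $13,620.00
Junior associate: 18.4 × $210 = $3,864.00
Paralegal: 72.9 × $180 = $13,122.00
Subtotal: $90,170.00 + $54,693.00 + $13,620.00 + $3,864.00 + $13,122.00 = $175,469.00
Travel: 14.9 × $165 = $2,458.50
Total: $175,469.00 + $2,458.50 = $177,927.50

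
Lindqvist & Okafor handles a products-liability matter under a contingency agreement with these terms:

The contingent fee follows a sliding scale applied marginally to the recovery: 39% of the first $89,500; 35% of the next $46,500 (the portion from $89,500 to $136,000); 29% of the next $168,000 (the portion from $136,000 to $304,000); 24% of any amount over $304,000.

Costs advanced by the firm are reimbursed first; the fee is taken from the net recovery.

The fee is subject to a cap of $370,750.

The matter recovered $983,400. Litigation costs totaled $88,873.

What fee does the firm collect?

Fee base (net of costs): $983,400 − $88,873 = $894,527
First $89,500 at 39% = $34,905.00
Next $46,500 at 35% = $16,275.00
Next $168,000 at 29% = $48,720.00
Remaining $590,527 at 24% = $141,726.48
Fee: $34,905.00 + $16,275.00 + $48,720.00 + $141,726.48 = $241,626.48
$241,626.48 is under the $370,750 cap.

$241,626.48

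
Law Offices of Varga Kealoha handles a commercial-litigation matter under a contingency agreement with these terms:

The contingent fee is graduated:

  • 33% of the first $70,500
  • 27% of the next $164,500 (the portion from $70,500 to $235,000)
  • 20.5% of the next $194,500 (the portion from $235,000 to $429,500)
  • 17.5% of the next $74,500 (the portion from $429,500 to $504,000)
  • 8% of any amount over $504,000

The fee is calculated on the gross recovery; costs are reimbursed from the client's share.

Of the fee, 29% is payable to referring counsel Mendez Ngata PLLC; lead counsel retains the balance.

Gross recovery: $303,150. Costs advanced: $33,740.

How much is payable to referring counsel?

$23,678.72

Fee base is the gross recovery, $303,150; costs are reimbursed separately.
First $70,500 at 33% = $23,265.00
Next $164,500 at 27% = $44,415.00
Remaining $68,150 at 20.5% = $13,970.75
Fee: $23,265.00 + $44,415.00 + $13,970.75 = $81,650.75
Referral share: 29% of $81,650.75 = $23,678.72; lead counsel retains $81,650.75 − $23,678.72 = $57,972.03.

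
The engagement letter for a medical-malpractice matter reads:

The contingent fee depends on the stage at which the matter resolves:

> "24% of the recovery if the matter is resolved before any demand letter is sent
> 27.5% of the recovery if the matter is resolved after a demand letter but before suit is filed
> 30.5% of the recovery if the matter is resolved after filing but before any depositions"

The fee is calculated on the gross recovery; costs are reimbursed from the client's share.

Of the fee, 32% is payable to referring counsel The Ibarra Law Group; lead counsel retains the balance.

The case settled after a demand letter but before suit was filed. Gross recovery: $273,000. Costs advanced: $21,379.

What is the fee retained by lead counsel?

$51,051.00

Fee base is the gross recovery, $273,000; costs are reimbursed separately.
The matter settled after a demand letter but before suit was filed, so the 27.5% rate applies.
$273,000 × 27.5% = $75,075.00
Referral share: 32% of $75,075.00 = $24,024.00; lead counsel retains $75,075.00 − $24,024.00 = $51,051.00.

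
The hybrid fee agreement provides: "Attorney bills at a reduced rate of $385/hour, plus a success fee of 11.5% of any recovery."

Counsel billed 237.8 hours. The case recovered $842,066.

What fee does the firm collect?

Hourly: 237.8 × $385 = $91,553.00
Success fee: 11.5% of $842,066 = $96,837.59
Total: $91,553.00 + $96,837.59 = $188,390.59

$188,390.59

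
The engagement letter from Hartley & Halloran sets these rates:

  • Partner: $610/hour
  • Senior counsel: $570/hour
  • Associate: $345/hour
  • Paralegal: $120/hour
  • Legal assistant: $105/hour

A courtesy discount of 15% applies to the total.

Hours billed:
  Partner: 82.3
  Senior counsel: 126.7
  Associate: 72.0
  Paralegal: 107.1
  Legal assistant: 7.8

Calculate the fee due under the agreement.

$136,793.05

Partner: 82.3 × $610 = $50,203.00
Senior counsel: 126.7 × $570 = $72,219.00
Associate: 72.0 × $345 = $24,840.00
Paralegal: 107.1 × $120 = $12,852.00
Legal assistant: 7.8 × $105 = $819.00
Subtotal: $160,933.00
Less 15% discount: −$24,139.95
Total: $160,933.00 − $24,139.95 = $136,793.05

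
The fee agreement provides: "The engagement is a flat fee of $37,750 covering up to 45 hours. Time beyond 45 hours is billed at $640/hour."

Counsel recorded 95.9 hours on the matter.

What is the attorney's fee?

Flat fee: $37,750.00
Excess hours: 95.9 − 45 = 50.9
Overrun: 50.9 × $640 = $32,576.00
Total: $37,750.00 + $32,576.00 = $70,326.00

$70,326.00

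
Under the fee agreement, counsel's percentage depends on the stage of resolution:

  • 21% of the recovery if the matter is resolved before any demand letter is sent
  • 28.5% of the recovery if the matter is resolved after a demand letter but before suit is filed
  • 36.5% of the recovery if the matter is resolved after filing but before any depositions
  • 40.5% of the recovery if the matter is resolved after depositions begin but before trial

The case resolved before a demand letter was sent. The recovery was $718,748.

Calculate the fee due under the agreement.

The matter resolved before a demand letter was sent, so the 21% rate applies.
$718,748 × 21% = $150,937.08

$150,937.08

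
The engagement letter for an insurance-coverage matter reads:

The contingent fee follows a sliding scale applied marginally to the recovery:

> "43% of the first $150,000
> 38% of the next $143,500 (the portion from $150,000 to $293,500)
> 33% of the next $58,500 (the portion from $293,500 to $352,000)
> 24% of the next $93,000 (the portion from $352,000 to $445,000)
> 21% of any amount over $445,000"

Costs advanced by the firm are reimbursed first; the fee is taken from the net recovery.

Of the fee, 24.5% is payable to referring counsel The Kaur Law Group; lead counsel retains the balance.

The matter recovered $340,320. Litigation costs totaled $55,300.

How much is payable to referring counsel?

$28,372.86

Fee base (net of costs): $340,320 − $55,300 = $285,020
First $150,000 at 43% = $64,500.00
Remaining $135,020 at 38% = $51,307.60
Fee: $64,500.00 + $51,307.60 = $115,807.60
Referral share: 24.5% of $115,807.60 = $28,372.86; lead counsel retains $115,807.60 − $28,372.86 = $87,434.74.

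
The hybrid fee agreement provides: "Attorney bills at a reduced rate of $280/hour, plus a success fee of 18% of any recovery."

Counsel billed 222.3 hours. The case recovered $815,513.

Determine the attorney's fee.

$209,036.34

Hourly: 222.3 × $280 = $62,244.00
Success fee: 18% of $815,513 = $146,792.34
Total: $62,244.00 + $146,792.34 = $209,036.34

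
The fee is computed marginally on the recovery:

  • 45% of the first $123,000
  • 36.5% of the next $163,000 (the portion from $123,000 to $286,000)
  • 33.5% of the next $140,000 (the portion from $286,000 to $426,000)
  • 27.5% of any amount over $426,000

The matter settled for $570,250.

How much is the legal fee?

$201,413.75

First $123,000 at 45% = $55,350.00
Next $163,000 at 36.5% = $59,495.00
Next $140,000 at 33.5% = $46,900.00
Remaining $144,250 at 27.5% = $39,668.75
Fee: $55,350.00 + $59,495.00 + $46,900.00 + $39,668.75 = $201,413.75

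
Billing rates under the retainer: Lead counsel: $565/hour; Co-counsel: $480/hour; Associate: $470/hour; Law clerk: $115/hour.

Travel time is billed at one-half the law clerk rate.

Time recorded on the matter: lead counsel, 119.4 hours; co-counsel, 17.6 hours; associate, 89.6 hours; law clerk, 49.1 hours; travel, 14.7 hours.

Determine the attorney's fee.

$124,512.75

Lead counsel: 119.4 × $565 = $67,461.00
Co-counsel: 17.6 × $480 = $8,448.00
Associate: 89.6 × $470 = $42,112.00
Law clerk: 49.1 × $115 = $5,646.50
Subtotal: $67,461.00 + $8,448.00 + $42,112.00 + $5,646.50 = $123,667.50
Travel: 14.7 × ($115 ÷ 2) = 14.7 × $57.50 = $845.25
Total: $123,667.50 + $845.25 = $124,512.75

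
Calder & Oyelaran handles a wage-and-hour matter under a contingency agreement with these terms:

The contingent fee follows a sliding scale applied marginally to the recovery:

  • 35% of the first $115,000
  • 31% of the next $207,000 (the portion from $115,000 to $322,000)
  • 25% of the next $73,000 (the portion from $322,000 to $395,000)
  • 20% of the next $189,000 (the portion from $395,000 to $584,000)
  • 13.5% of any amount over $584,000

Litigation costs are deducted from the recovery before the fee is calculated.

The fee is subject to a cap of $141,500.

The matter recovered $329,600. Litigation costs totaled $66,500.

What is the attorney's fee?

$86,161.00

Fee base (net of costs): $329,600 − $66,500 = $263,100
First $115,000 at 35% = $40,250.00
Remaining $148,100 at 31% = $45,911.00
Fee: $40,250.00 + $45,911.00 = $86,161.00
$86,161.00 is under the $141,500 cap.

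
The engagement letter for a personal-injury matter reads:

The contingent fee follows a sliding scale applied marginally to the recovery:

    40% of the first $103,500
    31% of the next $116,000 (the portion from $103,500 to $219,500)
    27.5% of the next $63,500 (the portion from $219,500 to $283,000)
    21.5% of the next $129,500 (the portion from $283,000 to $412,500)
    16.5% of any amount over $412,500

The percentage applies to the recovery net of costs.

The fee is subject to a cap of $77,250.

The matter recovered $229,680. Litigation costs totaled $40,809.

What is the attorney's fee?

Fee base (net of costs): $229,680 − $40,809 = $188,871
First $103,500 at 40% = $41,400.00
Remaining $85,371 at 31% = $26,465.01
Fee: $41,400.00 + $26,465.01 = $67,865.01
$67,865.01 is under the $77,250 cap.

$67,865.01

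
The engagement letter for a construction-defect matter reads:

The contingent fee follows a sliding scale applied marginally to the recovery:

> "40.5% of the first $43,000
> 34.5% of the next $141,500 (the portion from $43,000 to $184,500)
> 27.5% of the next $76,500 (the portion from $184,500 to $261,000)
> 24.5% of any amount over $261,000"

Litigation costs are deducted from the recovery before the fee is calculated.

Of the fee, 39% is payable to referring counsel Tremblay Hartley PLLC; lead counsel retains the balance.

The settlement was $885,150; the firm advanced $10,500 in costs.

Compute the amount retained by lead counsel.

Fee base (net of costs): $885,150 − $10,500 = $874,650
First $43,000 at 40.5% = $17,415.00
Next $141,500 at 34.5% = $48,817.50
Next $76,500 at 27.5% = $21,037.50
Remaining $613,650 at 24.5% = $150,344.25
Fee: $17,415.00 + $48,817.50 + $21,037.50 + $150,344.25 = $237,614.25
Referral share: 39% of $237,614.25 = $92,669.56; lead counsel retains $237,614.25 − $92,669.56 = $144,944.69.

$144,944.69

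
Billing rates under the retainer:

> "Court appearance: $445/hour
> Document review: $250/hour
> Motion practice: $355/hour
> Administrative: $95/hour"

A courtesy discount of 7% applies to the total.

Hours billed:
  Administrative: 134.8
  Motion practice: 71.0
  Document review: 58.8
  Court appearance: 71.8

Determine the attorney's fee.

$78,735.66

Court appearance: 71.8 × $445 = $31,951.00
Document review: 58.8 × $250 = $14,700.00
Motion practice: 71.0 × $355 = $25,205.00
Administrative: 134.8 × $95 = $12,806.00
Subtotal: $84,662.00
Less 7% discount: −$5,926.34
Total: $84,662.00 − $5,926.34 = $78,735.66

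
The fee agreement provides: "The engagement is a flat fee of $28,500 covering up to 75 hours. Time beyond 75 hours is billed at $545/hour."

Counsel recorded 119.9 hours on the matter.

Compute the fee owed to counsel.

$52,970.50

Flat fee: $28,500.00
Excess hours: 119.9 − 75 = 44.9
Overrun: 44.9 × $545 = $24,470.50
Total: $28,500.00 + $24,470.50 = $52,970.50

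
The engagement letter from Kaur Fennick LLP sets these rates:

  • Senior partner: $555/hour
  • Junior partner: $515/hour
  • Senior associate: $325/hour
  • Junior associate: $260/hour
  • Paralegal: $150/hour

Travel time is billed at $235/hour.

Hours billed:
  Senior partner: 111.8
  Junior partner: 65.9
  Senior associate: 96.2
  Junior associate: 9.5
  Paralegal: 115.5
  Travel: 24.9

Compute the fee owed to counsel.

$152,899.00

Senior partner: 111.8 × $555 = $62,049.00
Junior partner: 65.9 × $515 = $33,938.50
Senior associate: 96.2 × $325 = $31,265.00
Junior associate: 9.5 × $260 = $2,470.00
Paralegal: 115.5 × $150 = $17,325.00
Subtotal: $62,049.00 + $33,938.50 + $31,265.00 + $2,470.00 + $17,325.00 = $147,047.50
Travel: 24.9 × $235 = $5,851.50
Total: $147,047.50 + $5,851.50 = $152,899.00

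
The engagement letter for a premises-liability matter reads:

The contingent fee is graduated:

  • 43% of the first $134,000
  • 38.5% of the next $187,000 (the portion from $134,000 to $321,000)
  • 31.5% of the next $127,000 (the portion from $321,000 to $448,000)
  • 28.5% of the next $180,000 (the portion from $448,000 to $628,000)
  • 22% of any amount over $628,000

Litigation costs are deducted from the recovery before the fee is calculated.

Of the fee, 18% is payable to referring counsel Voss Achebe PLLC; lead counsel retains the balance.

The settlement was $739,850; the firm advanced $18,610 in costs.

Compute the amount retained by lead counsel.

Fee base (net of costs): $739,850 − $18,610 = $721,240
First $134,000 at 43% = $57,620.00
Next $187,000 at 38.5% = $71,995.00
Next $127,000 at 31.5% = $40,005.00
Next $180,000 at 28.5% = $51,300.00
Remaining $93,240 at 22% = $20,512.80
Fee: $57,620.00 + $71,995.00 + $40,005.00 + $51,300.00 + $20,512.80 = $241,432.80
Referral share: 18% of $241,432.80 = $43,457.90; lead counsel retains $241,432.80 − $43,457.90 = $197,974.90.

$197,974.90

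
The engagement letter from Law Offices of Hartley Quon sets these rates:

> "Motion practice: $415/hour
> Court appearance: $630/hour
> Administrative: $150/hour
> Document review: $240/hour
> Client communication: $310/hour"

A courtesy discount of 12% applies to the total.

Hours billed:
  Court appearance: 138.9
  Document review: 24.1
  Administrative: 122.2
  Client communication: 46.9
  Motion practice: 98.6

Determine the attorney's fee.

$147,029.52

Motion practice: 98.6 × $415 = $40,919.00
Court appearance: 138.9 × $630 = $87,507.00
Administrative: 122.2 × $150 = $18,330.00
Document review: 24.1 × $240 = $5,784.00
Client communication: 46.9 × $310 = $14,539.00
Subtotal: $167,079.00
Less 12% discount: −$20,049.48
Total: $167,079.00 − $20,049.48 = $147,029.52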